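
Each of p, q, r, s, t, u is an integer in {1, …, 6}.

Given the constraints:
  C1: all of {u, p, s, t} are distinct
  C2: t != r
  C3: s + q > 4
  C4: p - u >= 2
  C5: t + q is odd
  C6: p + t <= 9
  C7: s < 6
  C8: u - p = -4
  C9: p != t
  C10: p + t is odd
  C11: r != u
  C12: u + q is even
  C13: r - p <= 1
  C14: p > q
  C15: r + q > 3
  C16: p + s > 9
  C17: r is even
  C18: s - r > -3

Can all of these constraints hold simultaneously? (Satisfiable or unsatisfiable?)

Satisfiable

Setting (p, q, r, s, t, u) = (6, 2, 4, 4, 1, 2) satisfies everything: constraint 3: s + q = 6; constraint 4: p - u = 4; constraint 6: p + t = 7, and the others follow.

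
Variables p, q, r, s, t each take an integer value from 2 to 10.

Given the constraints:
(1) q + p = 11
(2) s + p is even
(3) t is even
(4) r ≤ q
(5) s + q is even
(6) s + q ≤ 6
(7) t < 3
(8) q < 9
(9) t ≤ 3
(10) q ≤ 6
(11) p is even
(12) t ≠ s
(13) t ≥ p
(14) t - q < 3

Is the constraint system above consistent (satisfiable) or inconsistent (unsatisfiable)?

From constraint 10: q ≤ 6. From constraints 9 and 13: p ≤ t ≤ 3. Hence q + p ≤ 9. But constraint 1 requires q + p = 11, and 11 > 9. Contradiction.

Unsatisfiable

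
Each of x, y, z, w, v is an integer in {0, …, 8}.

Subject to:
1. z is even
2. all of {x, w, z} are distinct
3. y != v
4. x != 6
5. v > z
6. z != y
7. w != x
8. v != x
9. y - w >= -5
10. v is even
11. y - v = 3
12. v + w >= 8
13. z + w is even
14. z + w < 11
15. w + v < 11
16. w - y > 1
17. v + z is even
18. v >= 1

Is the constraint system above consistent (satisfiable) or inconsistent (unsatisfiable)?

Satisfiable

One satisfying assignment is x = 1, y = 5, z = 0, w = 8, v = 2.
For the less obvious constraints — constraint 9: y - w = -3; constraint 11: y - v = 3; constraint 12: v + w = 10 — and the others hold by inspection.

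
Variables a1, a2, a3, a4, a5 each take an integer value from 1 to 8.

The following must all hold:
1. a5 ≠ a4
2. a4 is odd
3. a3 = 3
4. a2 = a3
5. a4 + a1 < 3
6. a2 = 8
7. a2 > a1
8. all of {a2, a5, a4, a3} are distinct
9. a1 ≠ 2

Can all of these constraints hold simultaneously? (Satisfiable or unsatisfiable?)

Unsatisfiable

Constraint 6 fixes a2 = 8 and constraint 3 fixes a3 = 3, but constraint 4 requires a2 = a3. Since 8 ≠ 3, contradiction.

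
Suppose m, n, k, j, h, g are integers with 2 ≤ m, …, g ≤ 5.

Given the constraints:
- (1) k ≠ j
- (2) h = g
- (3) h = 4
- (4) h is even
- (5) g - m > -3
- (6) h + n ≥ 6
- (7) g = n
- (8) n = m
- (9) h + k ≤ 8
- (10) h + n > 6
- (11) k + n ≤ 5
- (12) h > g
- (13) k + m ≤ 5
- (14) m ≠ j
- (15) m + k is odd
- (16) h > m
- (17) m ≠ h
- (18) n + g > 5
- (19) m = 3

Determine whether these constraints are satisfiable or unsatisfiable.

Unsatisfiable

Constraint 3 fixes h = 4 and constraint 19 fixes m = 3. Constraints 2, 7, and 8 give h = g = n = m, so h = m. But 4 ≠ 3 — contradiction.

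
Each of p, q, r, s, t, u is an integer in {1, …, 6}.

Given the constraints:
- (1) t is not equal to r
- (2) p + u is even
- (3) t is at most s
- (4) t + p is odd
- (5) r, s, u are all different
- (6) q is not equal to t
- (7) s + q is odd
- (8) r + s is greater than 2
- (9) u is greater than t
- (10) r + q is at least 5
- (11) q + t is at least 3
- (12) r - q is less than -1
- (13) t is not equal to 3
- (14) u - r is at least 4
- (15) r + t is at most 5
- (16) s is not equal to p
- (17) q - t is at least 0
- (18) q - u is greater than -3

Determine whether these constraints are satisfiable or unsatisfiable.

Satisfiable

Setting (p, q, r, s, t, u) = (2, 4, 2, 1, 1, 6) satisfies everything: constraint 8: r + s = 3; constraint 10: r + q = 6; constraint 11: q + t = 5, and the others follow.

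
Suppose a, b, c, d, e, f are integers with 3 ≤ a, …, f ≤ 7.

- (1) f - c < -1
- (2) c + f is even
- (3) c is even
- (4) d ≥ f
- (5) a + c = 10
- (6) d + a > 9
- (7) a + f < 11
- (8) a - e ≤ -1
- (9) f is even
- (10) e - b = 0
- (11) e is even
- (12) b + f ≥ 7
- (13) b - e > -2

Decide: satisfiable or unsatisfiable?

One satisfying assignment is a = 4, b = 6, c = 6, d = 6, e = 6, f = 4.
For the less obvious constraints — constraint 1: f - c = -2; constraint 5: a + c = 10; constraint 6: d + a = 10 — and the others hold by inspection.

Satisfiable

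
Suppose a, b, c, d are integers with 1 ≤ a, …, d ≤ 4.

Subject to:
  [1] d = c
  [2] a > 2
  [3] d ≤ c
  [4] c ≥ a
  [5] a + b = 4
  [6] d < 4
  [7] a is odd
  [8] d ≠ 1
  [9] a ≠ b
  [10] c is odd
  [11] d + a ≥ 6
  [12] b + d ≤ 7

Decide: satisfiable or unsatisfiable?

Setting (a, b, c, d) = (3, 1, 3, 3) satisfies everything: constraint 5: a + b = 4; constraint 11: d + a = 6; constraint 12: b + d = 4, and the others follow.

Satisfiable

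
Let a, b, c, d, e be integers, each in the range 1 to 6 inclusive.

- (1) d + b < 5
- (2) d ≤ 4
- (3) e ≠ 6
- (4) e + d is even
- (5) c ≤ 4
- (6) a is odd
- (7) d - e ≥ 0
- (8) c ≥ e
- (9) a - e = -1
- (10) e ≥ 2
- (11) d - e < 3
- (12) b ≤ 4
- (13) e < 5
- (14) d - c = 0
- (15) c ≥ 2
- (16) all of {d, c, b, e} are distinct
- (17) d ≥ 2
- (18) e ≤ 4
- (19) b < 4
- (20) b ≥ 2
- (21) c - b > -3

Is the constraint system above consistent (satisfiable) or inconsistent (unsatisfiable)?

Constraints 2, 5, 10, 12, 15, 17, 18, and 20 confine each of d, c, b, e to the 3 values {2, …, 4}.
Constraint 16 requires all 4 of them to be distinct, but only 3 values are available — impossible by the pigeonhole principle.

Unsatisfiable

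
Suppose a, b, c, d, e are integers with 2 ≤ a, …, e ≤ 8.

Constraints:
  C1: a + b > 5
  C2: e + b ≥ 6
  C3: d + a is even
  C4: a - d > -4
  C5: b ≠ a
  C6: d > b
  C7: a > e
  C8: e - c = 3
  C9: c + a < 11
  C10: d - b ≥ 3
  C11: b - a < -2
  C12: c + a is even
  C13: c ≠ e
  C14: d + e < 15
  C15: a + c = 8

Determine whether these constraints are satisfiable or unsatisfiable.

Take a = 6, b = 2, c = 2, d = 8, e = 5. Then constraint 1: a + b = 8; constraint 2: e + b = 7; constraint 4: a - d = -2, and every other listed constraint is also met.

Satisfiable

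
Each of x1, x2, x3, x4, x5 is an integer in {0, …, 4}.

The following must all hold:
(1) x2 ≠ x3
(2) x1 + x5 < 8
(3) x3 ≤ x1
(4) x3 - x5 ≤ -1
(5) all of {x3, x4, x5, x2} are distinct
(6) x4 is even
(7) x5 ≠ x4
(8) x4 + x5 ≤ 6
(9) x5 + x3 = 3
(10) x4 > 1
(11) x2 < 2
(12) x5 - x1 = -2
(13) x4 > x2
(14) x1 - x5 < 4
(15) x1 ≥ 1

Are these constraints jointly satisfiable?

Take x1 = 4, x2 = 0, x3 = 1, x4 = 4, x5 = 2. Then constraint 2: x1 + x5 = 6; constraint 4: x3 - x5 = -1, and every other listed constraint is also met.

Satisfiable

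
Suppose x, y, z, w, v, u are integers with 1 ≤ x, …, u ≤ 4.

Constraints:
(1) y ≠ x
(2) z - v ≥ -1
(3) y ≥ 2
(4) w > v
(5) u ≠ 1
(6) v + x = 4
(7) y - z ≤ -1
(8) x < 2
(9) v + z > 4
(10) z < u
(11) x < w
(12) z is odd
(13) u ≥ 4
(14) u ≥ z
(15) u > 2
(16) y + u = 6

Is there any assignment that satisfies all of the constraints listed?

Satisfiable

One satisfying assignment is x = 1, y = 2, z = 3, w = 4, v = 3, u = 4.
For the less obvious constraints — constraint 2: z - v = 0; constraint 6: v + x = 4; constraint 7: y - z = -1 — and the others hold by inspection.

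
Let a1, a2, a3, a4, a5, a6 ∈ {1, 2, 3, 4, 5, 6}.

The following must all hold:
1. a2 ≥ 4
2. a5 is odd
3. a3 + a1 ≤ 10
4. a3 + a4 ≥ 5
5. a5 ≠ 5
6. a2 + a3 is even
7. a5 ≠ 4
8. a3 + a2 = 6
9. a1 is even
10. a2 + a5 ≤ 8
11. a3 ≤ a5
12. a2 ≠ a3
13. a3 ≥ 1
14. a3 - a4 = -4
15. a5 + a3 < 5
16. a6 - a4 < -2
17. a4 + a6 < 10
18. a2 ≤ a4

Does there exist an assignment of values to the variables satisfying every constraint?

Take a1 = 6, a2 = 5, a3 = 1, a4 = 5, a5 = 1, a6 = 2. Then constraint 3: a3 + a1 = 7; constraint 4: a3 + a4 = 6, and every other listed constraint is also met.

Satisfiable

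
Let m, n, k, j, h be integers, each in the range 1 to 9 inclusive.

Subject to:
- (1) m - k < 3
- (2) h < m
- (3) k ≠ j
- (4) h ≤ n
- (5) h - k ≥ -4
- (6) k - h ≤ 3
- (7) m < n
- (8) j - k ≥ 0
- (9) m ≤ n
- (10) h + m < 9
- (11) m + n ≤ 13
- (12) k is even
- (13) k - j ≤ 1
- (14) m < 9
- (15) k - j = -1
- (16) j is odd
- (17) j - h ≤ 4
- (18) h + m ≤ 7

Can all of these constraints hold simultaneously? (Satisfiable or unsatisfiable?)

Satisfiable

One satisfying assignment is m = 4, n = 9, k = 4, j = 5, h = 3.
For the less obvious constraints — constraint 1: m - k = 0; constraint 5: h - k = -1; constraint 6: k - h = 1 — and the others hold by inspection.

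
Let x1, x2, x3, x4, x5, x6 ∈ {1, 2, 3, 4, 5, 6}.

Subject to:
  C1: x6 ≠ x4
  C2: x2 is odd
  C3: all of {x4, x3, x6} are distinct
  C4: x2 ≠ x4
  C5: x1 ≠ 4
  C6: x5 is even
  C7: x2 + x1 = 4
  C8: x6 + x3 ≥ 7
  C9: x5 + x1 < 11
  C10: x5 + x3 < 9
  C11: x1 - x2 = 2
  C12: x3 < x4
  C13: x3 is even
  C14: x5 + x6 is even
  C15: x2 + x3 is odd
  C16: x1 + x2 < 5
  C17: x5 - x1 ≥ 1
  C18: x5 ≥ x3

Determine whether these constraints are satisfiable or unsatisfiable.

Try x1 = 3, x2 = 1, x3 = 2, x4 = 4, x5 = 6, x6 = 6.
Check constraint 7: x2 + x1 = 4; constraint 8: x6 + x3 = 8. The remaining constraints are straightforward to verify.

Satisfiable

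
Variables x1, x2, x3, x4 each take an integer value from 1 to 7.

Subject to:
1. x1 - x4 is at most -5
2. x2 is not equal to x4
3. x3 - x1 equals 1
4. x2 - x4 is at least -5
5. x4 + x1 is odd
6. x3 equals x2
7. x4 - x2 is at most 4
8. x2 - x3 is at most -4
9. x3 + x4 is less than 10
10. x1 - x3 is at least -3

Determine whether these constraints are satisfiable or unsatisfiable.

Constraints 1, 7, 8, and 10 give x3 − x2 ≥ 4, x2 − x4 ≥ -4, x4 − x1 ≥ 5, x1 − x3 ≥ -3.
Adding all 4 inequalities: the left sides telescope to 0, and the right sides sum to 4 + (-4) + 5 + (-3) = 2. So 0 ≥ 2, which is false.

Unsatisfiable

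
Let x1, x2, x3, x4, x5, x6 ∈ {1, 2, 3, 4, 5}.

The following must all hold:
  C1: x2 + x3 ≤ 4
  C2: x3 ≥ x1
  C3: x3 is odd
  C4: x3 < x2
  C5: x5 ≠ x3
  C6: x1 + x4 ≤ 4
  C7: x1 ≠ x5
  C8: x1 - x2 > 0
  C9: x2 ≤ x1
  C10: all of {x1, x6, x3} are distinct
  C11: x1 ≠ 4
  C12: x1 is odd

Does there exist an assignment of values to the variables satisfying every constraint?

Constraints 2, 4, and 8 give x1 ≤ x3, x3 < x2, x2 < x1. Chaining: x1 ≤ x3 < x2 < x1, which forces x1 < x1 — impossible.

Unsatisfiable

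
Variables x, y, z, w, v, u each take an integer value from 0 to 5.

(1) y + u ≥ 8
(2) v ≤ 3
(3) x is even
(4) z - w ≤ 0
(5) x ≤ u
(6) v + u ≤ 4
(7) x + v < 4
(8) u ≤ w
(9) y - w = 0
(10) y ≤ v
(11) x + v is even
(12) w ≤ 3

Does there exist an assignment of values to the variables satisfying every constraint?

Unsatisfiable

From constraints 2 and 10: y ≤ v ≤ 3. From constraints 8 and 12: u ≤ w ≤ 3. Hence y + u ≤ 6. But constraint 1 requires y + u ≥ 8, and 8 > 6. Contradiction.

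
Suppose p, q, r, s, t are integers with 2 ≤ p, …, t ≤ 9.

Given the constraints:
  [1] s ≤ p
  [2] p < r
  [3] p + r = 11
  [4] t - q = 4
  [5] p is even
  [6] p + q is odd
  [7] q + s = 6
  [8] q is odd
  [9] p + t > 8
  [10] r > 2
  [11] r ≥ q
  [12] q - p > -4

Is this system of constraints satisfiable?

Satisfiable

One satisfying assignment is p = 4, q = 3, r = 7, s = 3, t = 7.
For the less obvious constraints — constraint 3: p + r = 11; constraint 4: t - q = 4 — and the others hold by inspection.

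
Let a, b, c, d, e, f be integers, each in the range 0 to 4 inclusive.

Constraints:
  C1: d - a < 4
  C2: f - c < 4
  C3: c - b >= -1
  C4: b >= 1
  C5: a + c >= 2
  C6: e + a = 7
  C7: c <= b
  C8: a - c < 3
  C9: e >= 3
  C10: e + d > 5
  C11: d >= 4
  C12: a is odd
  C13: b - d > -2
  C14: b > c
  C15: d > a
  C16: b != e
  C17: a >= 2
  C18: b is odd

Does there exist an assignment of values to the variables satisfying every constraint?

One satisfying assignment is a = 3, b = 3, c = 2, d = 4, e = 4, f = 3.
For the less obvious constraints — constraint 1: d - a = 1; constraint 2: f - c = 1 — and the others hold by inspection.

Satisfiable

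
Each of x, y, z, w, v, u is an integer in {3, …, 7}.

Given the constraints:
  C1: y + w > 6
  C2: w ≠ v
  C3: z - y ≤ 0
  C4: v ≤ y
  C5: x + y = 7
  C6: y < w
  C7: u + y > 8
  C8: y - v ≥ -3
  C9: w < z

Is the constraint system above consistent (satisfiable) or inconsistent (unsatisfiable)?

Unsatisfiable

Constraints 3, 6, and 9 give z ≤ y, y < w, w < z. Chaining: z ≤ y < w < z, which forces z < z — impossible.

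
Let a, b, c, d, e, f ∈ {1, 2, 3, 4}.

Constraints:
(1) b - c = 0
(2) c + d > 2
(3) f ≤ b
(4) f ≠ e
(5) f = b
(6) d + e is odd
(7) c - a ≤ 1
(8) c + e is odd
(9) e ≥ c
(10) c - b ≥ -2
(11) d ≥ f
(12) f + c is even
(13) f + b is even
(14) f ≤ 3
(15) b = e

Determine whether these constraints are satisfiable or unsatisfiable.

Unsatisfiable

From constraints 5 and 15, f = b = e, so f = e. But constraint 4 says f ≠ e. Contradiction.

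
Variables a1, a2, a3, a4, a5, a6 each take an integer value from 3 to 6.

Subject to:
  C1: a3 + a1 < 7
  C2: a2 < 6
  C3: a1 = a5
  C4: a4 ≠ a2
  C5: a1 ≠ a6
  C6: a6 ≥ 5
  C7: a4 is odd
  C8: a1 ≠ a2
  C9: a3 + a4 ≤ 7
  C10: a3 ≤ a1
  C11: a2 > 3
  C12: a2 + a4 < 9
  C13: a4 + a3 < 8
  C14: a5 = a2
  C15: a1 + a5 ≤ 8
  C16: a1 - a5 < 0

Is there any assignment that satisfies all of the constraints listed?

From constraints 3 and 14, a1 = a5 = a2, so a1 = a2. But constraint 8 says a1 ≠ a2. Contradiction.

Unsatisfiable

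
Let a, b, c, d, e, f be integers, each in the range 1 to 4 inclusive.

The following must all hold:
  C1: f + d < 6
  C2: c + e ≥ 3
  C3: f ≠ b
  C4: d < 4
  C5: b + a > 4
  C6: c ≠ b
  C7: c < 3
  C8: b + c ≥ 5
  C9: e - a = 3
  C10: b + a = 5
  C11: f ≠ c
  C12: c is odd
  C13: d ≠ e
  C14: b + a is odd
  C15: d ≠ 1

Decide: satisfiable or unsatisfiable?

One satisfying assignment is a = 1, b = 4, c = 1, d = 2, e = 4, f = 3.
For the less obvious constraints — constraint 1: f + d = 5; constraint 2: c + e = 5 — and the others hold by inspection.

Satisfiable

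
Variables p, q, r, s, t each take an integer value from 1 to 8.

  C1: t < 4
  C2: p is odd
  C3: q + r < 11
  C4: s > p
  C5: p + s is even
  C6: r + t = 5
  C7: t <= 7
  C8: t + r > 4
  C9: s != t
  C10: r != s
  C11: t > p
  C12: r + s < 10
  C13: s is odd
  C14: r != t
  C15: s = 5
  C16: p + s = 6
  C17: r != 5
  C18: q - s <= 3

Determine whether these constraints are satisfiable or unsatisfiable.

Satisfiable

The assignment p = 1, q = 5, r = 3, s = 5, t = 2 works:
  constraint 3 holds since q + r = 8.
  constraint 6 holds since r + t = 5.
The rest check out directly.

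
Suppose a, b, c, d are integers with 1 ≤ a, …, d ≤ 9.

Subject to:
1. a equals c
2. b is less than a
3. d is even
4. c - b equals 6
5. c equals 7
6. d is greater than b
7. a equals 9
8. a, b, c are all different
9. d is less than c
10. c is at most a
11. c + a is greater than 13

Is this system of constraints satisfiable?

Unsatisfiable

Constraint 7 fixes a = 9 and constraint 5 fixes c = 7, but constraint 1 requires a = c. Since 9 ≠ 7, contradiction.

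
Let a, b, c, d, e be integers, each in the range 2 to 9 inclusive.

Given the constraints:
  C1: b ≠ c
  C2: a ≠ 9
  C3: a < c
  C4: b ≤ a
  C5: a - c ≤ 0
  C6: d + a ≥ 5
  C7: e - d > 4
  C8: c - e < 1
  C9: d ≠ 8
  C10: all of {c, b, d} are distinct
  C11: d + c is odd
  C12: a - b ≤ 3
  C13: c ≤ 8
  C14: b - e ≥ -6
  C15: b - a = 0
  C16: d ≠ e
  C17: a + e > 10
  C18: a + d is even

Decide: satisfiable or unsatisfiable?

Satisfiable

Setting (a, b, c, d, e) = (4, 4, 5, 2, 7) satisfies everything: constraint 5: a - c = -1; constraint 6: d + a = 6, and the others follow.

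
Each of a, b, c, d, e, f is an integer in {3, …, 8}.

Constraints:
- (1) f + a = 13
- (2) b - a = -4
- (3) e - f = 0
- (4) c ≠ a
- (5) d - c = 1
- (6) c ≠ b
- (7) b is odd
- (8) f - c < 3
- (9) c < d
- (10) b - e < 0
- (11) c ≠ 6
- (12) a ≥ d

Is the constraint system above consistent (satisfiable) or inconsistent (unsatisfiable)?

Satisfiable

Setting (a, b, c, d, e, f) = (7, 3, 4, 5, 6, 6) satisfies everything: constraint 1: f + a = 13; constraint 2: b - a = -4; constraint 3: e - f = 0, and the others follow.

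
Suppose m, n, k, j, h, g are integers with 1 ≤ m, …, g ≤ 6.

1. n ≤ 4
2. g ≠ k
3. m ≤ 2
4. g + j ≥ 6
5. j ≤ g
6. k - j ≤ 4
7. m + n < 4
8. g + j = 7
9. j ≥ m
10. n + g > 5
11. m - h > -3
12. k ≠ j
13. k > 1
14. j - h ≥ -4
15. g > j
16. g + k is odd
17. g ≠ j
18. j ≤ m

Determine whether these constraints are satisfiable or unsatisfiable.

Satisfiable

Take m = 1, n = 1, k = 3, j = 1, h = 2, g = 6. Then constraint 4: g + j = 7; constraint 6: k - j = 2; constraint 7: m + n = 2, and every other listed constraint is also met.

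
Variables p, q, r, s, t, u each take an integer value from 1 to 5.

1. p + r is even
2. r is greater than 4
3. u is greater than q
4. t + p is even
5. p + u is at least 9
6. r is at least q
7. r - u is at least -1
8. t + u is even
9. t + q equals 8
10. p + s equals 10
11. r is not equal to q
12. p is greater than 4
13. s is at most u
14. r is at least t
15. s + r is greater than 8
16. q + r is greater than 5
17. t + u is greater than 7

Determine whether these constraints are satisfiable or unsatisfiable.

Satisfiable

Try p = 5, q = 3, r = 5, s = 5, t = 5, u = 5.
Check constraint 5: p + u = 10; constraint 7: r - u = 0. The remaining constraints are straightforward to verify.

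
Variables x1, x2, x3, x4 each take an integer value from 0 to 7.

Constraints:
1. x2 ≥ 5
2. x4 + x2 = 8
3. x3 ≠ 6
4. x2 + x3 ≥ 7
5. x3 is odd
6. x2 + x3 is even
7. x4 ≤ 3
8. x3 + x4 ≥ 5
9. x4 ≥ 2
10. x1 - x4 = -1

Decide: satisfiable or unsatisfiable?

Satisfiable

Take x1 = 2, x2 = 5, x3 = 5, x4 = 3. Then constraint 2: x4 + x2 = 8; constraint 4: x2 + x3 = 10; constraint 8: x3 + x4 = 8, and every other listed constraint is also met.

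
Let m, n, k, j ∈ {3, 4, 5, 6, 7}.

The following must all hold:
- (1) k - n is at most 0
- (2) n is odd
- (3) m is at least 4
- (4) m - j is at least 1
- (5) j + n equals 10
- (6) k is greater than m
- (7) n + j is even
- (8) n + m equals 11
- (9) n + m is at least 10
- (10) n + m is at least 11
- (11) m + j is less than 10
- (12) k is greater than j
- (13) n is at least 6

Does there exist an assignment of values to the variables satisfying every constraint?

Satisfiable

Setting (m, n, k, j) = (4, 7, 5, 3) satisfies everything: constraint 1: k - n = -2; constraint 4: m - j = 1; constraint 5: j + n = 10, and the others follow.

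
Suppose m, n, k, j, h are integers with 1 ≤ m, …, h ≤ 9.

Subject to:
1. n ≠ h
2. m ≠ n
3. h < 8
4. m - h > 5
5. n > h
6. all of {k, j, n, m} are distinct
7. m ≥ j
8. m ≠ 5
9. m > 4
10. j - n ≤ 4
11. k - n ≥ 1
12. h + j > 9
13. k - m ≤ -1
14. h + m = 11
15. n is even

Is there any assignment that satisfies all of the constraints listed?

Try m = 9, n = 4, k = 5, j = 8, h = 2.
Check constraint 4: m - h = 7; constraint 10: j - n = 4. The remaining constraints are straightforward to verify.

Satisfiable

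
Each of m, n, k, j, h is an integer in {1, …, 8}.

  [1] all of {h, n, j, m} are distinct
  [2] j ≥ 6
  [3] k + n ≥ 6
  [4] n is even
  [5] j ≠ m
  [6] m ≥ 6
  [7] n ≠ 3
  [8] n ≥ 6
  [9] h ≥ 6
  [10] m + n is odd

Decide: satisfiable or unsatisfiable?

Unsatisfiable

Constraints 2, 6, 8, and 9 confine each of h, n, j, m to the 3 values {6, …, 8} (the domain already gives each ≤ 8).
Constraint 1 requires all 4 of them to be distinct, but only 3 values are available — impossible by the pigeonhole principle.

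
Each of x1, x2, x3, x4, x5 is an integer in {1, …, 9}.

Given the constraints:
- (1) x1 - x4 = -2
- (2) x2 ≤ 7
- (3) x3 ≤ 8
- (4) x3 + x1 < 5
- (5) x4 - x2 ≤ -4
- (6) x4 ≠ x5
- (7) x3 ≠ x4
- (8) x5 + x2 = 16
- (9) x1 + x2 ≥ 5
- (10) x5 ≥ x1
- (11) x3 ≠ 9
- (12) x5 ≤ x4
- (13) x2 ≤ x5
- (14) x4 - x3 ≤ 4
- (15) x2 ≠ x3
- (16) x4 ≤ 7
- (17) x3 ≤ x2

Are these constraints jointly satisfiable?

Unsatisfiable

From constraints 12 and 16: x5 ≤ x4 ≤ 7. From constraint 2: x2 ≤ 7. Hence x5 + x2 ≤ 14. But constraint 8 requires x5 + x2 = 16, and 16 > 14. Contradiction.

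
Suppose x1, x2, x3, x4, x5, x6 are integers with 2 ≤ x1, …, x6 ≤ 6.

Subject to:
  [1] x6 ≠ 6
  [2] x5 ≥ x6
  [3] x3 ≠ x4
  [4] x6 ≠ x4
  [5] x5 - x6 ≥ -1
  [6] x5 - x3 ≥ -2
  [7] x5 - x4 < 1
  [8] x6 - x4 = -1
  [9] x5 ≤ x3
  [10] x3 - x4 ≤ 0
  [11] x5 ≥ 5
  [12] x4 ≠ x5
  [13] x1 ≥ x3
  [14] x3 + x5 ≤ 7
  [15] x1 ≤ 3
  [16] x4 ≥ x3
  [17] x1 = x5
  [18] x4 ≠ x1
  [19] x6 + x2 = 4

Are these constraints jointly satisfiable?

From constraints 9 and 11: x3 ≥ x5 and x5 ≥ 5, so x3 ≥ 5. From constraints 13 and 15: x3 ≤ x1 and x1 ≤ 3, so x3 ≤ 3. But 3 < 5, so no value of x3 works.

Unsatisfiable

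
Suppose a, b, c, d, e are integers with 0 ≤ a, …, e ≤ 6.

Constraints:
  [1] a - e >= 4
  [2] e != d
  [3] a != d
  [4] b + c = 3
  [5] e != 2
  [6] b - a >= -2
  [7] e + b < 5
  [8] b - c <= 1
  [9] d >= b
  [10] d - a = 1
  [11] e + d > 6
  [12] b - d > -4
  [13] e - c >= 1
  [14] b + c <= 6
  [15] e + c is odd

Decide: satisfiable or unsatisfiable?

Unsatisfiable

Constraints 1, 6, 8, and 13 give b − a ≥ -2, a − e ≥ 4, e − c ≥ 1, c − b ≥ -1.
Adding all 4 inequalities: the left sides telescope to 0, and the right sides sum to (-2) + 4 + 1 + (-1) = 2. So 0 ≥ 2, which is false.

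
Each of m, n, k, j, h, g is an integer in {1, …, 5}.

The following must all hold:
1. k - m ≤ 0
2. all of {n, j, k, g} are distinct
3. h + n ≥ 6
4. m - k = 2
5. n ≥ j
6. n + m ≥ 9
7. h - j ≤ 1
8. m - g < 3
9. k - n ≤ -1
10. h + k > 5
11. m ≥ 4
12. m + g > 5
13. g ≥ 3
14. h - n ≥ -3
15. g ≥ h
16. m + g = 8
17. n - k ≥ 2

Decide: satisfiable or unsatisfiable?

Satisfiable

Setting (m, n, k, j, h, g) = (4, 5, 2, 3, 4, 4) satisfies everything: constraint 1: k - m = -2; constraint 3: h + n = 9; constraint 4: m - k = 2, and the others follow.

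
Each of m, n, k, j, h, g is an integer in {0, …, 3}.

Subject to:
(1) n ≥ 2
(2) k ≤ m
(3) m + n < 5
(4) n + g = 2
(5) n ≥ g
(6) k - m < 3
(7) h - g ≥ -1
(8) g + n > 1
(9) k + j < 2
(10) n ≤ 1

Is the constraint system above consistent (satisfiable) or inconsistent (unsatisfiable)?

Unsatisfiable

From constraint 1: n ≥ 2. From constraint 10: n ≤ 1. But 1 < 2, so no value of n works.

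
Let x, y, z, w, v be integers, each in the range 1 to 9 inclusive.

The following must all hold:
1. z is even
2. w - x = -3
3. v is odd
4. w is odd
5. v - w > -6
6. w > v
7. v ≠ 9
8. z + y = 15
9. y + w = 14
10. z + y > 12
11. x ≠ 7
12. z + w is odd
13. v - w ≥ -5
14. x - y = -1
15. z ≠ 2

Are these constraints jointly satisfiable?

Satisfiable

One satisfying assignment is x = 8, y = 9, z = 6, w = 5, v = 1.
For the less obvious constraints — constraint 2: w - x = -3; constraint 5: v - w = -4; constraint 8: z + y = 15 — and the others hold by inspection.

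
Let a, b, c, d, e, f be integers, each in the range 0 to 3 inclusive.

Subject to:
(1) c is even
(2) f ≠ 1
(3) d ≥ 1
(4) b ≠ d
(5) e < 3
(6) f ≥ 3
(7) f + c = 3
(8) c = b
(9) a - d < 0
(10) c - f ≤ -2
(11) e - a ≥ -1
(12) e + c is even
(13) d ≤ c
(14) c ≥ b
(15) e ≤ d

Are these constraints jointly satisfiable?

Unsatisfiable

From constraint 6: f ≥ 3. From constraints 3 and 13: c ≥ d ≥ 1. Hence f + c ≥ 4. But constraint 7 requires f + c = 3, and 3 < 4. Contradiction.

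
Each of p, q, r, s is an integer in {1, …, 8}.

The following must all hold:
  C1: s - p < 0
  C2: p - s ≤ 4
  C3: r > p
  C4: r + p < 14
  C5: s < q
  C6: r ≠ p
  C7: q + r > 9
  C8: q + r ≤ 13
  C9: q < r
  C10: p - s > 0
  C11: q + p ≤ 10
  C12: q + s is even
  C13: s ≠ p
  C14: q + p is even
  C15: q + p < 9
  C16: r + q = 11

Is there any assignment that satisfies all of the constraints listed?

Satisfiable

Try p = 4, q = 4, r = 7, s = 2.
Check constraint 1: s - p = -2; constraint 2: p - s = 2. The remaining constraints are straightforward to verify.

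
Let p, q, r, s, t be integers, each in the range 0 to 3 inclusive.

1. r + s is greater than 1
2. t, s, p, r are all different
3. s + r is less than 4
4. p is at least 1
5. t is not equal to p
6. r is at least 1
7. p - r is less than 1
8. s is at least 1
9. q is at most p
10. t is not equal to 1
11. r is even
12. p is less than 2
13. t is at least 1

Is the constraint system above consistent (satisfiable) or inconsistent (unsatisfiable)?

Constraints 4, 6, 8, and 13 confine each of t, s, p, r to the 3 values {1, …, 3} (the domain already gives each ≤ 3).
Constraint 2 requires all 4 of them to be distinct, but only 3 values are available — impossible by the pigeonhole principle.

Unsatisfiable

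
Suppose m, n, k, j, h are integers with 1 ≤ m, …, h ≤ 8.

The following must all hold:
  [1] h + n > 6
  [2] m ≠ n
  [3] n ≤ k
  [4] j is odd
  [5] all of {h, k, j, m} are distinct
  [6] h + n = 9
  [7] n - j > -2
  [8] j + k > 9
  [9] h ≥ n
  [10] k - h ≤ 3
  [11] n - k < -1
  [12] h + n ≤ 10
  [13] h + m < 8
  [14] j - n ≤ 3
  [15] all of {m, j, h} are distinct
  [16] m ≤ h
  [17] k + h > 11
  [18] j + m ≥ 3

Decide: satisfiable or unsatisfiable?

Satisfiable

The assignment m = 1, n = 3, k = 7, j = 3, h = 6 works:
  constraint 1 holds since h + n = 9.
  constraint 6 holds since h + n = 9.
  constraint 7 holds since n - j = 0.
The rest check out directly.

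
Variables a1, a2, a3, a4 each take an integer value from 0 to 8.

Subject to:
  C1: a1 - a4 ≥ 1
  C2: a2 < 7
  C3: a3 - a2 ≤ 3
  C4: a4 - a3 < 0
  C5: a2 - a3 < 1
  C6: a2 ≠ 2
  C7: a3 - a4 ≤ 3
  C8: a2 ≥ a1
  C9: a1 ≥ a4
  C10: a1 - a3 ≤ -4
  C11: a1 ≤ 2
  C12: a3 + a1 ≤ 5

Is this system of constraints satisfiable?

Constraints 1, 7, and 10 give a3 − a1 ≥ 4, a1 − a4 ≥ 1, a4 − a3 ≥ -3.
Adding all 3 inequalities: the left sides telescope to 0, and the right sides sum to 4 + 1 + (-3) = 2. So 0 ≥ 2, which is false.

Unsatisfiable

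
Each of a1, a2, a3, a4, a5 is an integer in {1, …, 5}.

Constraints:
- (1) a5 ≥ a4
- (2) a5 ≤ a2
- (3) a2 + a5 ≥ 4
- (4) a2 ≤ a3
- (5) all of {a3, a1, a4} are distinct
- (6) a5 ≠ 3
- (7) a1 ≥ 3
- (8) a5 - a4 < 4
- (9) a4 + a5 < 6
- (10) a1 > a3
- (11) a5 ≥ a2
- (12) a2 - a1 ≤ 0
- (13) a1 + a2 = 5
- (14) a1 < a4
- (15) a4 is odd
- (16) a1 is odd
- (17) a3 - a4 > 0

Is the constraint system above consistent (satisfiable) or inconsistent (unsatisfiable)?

Constraints 1, 2, 4, 10, and 14 give a1 < a4, a4 ≤ a5, a5 ≤ a2, a2 ≤ a3, a3 < a1. Chaining: a1 < a4 ≤ a5 ≤ a2 ≤ a3 < a1, which forces a1 < a1 — impossible.

Unsatisfiable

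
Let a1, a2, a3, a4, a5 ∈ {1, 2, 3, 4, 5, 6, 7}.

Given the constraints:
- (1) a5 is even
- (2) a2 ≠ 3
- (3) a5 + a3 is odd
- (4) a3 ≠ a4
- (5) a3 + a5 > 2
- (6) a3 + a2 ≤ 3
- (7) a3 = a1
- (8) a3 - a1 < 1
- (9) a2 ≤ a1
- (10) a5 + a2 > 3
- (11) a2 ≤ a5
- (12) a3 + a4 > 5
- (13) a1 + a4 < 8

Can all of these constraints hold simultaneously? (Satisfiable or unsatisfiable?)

Take a1 = 1, a2 = 1, a3 = 1, a4 = 6, a5 = 4. Then constraint 5: a3 + a5 = 5; constraint 6: a3 + a2 = 2; constraint 8: a3 - a1 = 0, and every other listed constraint is also met.

Satisfiable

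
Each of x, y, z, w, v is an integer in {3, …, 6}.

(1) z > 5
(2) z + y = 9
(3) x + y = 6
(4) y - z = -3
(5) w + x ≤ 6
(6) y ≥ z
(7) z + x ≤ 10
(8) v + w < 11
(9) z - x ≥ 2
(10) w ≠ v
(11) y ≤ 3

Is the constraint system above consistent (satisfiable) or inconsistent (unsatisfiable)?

Unsatisfiable

From constraint 1: z ≥ 6. From constraints 6 and 11: z ≤ y and y ≤ 3, so z ≤ 3. But 3 < 6, so no value of z works.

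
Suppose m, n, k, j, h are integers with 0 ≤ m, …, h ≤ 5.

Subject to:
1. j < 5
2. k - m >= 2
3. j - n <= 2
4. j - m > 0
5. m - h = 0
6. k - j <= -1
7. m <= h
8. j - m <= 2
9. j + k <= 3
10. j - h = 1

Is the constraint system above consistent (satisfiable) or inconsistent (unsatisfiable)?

Unsatisfiable

Constraints 2, 6, and 8 give k − m ≥ 2, m − j ≥ -2, j − k ≥ 1.
Adding all 3 inequalities: the left sides telescope to 0, and the right sides sum to 2 + (-2) + 1 = 1. So 0 ≥ 1, which is false.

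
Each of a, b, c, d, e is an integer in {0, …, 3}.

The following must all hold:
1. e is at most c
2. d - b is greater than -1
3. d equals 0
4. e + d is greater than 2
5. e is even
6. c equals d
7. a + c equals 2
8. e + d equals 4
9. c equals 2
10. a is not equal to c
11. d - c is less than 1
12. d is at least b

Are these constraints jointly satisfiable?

Unsatisfiable

Constraint 9 fixes c = 2 and constraint 3 fixes d = 0, but constraint 6 requires c = d. Since 2 ≠ 0, contradiction.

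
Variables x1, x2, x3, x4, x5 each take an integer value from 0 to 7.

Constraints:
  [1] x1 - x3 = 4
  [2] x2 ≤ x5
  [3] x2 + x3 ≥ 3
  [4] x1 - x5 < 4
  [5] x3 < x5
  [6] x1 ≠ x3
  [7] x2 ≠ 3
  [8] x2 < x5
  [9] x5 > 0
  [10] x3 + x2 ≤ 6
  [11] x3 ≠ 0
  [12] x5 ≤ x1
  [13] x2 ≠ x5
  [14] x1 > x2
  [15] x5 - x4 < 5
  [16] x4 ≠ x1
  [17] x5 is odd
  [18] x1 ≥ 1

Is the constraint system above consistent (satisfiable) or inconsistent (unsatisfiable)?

Satisfiable

The assignment x1 = 7, x2 = 0, x3 = 3, x4 = 3, x5 = 5 works:
  constraint 1 holds since x1 - x3 = 4.
  constraint 3 holds since x2 + x3 = 3.
  constraint 4 holds since x1 - x5 = 2.
The rest check out directly.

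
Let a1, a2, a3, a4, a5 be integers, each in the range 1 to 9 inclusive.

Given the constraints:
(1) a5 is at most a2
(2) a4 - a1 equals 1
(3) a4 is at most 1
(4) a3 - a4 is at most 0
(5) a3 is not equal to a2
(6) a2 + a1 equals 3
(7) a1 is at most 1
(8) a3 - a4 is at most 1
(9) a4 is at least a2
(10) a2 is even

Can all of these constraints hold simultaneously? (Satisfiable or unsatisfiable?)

Unsatisfiable

From constraints 3 and 9: a2 ≤ a4 ≤ 1. From constraint 7: a1 ≤ 1. Hence a2 + a1 ≤ 2. But constraint 6 requires a2 + a1 = 3, and 3 > 2. Contradiction.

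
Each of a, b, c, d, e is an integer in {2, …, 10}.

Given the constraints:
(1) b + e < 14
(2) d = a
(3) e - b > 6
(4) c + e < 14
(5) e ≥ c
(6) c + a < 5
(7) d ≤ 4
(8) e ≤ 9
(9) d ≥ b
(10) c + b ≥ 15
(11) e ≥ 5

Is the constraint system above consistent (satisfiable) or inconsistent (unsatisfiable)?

Unsatisfiable

From constraints 5 and 8: c ≤ e ≤ 9. From constraints 7 and 9: b ≤ d ≤ 4. Hence c + b ≤ 13. But constraint 10 requires c + b ≥ 15, and 15 > 13. Contradiction.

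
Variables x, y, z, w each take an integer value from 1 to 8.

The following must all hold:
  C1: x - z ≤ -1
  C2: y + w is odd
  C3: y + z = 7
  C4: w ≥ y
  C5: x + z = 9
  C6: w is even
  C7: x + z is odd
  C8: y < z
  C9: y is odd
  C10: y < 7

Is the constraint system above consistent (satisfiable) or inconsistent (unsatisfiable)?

One satisfying assignment is x = 3, y = 1, z = 6, w = 6.
For the less obvious constraints — constraint 1: x - z = -3; constraint 3: y + z = 7 — and the others hold by inspection.

Satisfiable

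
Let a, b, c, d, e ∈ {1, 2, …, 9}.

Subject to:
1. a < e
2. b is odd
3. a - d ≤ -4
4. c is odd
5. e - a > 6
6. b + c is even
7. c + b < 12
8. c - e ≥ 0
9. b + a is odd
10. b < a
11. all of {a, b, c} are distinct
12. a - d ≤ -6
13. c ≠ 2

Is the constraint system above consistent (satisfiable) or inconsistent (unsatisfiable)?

Take a = 2, b = 1, c = 9, d = 8, e = 9. Then constraint 3: a - d = -6; constraint 5: e - a = 7; constraint 7: c + b = 10, and every other listed constraint is also met.

Satisfiable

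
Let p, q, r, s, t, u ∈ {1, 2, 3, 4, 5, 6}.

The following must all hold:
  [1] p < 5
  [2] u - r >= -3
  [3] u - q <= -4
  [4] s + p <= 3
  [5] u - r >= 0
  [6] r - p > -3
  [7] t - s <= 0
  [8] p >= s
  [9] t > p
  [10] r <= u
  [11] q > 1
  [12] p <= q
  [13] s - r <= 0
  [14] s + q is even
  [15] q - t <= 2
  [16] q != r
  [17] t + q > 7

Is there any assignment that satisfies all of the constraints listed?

Unsatisfiable

Constraints 3, 5, 7, 13, and 15 give t − q ≥ -2, q − u ≥ 4, u − r ≥ 0, r − s ≥ 0, s − t ≥ 0.
Adding all 5 inequalities: the left sides telescope to 0, and the right sides sum to (-2) + 4 + 0 + 0 + 0 = 2. So 0 ≥ 2, which is false.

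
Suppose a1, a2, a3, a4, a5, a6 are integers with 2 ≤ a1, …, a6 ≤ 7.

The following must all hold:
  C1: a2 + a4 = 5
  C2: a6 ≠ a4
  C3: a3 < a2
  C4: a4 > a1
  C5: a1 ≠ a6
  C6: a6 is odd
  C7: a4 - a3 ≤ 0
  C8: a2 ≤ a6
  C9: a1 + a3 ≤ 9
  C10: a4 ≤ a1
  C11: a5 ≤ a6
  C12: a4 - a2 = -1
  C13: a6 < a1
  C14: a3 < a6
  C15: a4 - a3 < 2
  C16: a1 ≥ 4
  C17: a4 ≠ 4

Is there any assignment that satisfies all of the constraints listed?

Constraints 3, 4, 7, 8, and 13 give a6 < a1, a1 < a4, a4 ≤ a3, a3 < a2, a2 ≤ a6. Chaining: a6 < a1 < a4 ≤ a3 < a2 ≤ a6, which forces a6 < a6 — impossible.

Unsatisfiable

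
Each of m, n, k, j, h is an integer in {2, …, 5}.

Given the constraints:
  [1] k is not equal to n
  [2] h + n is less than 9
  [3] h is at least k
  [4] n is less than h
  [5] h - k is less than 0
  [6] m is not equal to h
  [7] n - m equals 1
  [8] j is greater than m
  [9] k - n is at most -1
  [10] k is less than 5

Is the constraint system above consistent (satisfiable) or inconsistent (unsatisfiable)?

Constraints 4, 5, and 9 give h < k, k < n, n < h. Chaining: h < k < n < h, which forces h < h — impossible.

Unsatisfiable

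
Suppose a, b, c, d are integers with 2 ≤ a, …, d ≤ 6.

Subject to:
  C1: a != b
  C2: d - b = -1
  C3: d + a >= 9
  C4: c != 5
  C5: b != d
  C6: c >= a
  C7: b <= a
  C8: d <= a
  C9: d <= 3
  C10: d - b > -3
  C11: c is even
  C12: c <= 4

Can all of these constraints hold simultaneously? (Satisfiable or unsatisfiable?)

From constraint 9: d ≤ 3. From constraints 6 and 12: a ≤ c ≤ 4. Hence d + a ≤ 7. But constraint 3 requires d + a ≥ 9, and 9 > 7. Contradiction.

Unsatisfiable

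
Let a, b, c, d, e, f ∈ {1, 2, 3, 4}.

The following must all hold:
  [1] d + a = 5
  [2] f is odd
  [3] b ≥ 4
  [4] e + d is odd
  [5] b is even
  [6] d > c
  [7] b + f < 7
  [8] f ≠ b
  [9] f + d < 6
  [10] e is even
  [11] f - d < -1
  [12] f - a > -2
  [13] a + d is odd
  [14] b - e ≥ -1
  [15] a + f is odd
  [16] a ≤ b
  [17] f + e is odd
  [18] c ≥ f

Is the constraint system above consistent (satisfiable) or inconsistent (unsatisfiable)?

Take a = 2, b = 4, c = 1, d = 3, e = 4, f = 1. Then constraint 1: d + a = 5; constraint 7: b + f = 5, and every other listed constraint is also met.

Satisfiable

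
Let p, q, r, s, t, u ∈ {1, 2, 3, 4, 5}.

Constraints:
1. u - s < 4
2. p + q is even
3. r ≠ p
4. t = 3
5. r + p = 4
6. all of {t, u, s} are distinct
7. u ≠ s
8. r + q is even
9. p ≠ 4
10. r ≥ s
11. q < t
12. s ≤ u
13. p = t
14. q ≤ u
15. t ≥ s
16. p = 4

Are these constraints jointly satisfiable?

Constraint 16 fixes p = 4 and constraint 4 fixes t = 3, but constraint 13 requires p = t. Since 4 ≠ 3, contradiction.

Unsatisfiable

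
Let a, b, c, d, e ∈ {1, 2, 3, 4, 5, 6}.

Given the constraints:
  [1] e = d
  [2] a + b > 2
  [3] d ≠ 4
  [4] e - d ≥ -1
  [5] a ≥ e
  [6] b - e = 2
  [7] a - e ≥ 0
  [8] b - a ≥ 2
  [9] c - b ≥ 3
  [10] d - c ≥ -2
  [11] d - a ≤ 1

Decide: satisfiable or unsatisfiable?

Unsatisfiable

Constraints 4, 7, 8, 9, and 10 give d − c ≥ -2, c − b ≥ 3, b − a ≥ 2, a − e ≥ 0, e − d ≥ -1.
Adding all 5 inequalities: the left sides telescope to 0, and the right sides sum to (-2) + 3 + 2 + 0 + (-1) = 2. So 0 ≥ 2, which is false.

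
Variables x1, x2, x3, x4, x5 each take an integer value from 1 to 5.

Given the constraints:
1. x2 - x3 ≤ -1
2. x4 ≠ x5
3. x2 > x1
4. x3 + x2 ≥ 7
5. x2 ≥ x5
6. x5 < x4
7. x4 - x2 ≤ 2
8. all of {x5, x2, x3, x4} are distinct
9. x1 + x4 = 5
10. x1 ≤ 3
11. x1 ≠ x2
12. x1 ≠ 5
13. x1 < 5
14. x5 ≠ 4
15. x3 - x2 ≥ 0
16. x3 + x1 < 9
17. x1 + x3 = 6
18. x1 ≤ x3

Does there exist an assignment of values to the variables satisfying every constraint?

Satisfiable

Setting (x1, x2, x3, x4, x5) = (1, 3, 5, 4, 2) satisfies everything: constraint 1: x2 - x3 = -2; constraint 4: x3 + x2 = 8, and the others follow.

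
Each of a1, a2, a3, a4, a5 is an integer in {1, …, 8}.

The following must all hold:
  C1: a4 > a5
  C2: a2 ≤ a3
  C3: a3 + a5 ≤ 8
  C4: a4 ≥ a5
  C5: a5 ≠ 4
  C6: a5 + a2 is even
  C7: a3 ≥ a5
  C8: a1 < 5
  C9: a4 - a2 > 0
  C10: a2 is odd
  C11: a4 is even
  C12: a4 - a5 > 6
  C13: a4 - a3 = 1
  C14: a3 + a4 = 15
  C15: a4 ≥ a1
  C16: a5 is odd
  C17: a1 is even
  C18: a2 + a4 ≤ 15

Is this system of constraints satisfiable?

Satisfiable

Try a1 = 2, a2 = 7, a3 = 7, a4 = 8, a5 = 1.
Check constraint 3: a3 + a5 = 8; constraint 9: a4 - a2 = 1; constraint 12: a4 - a5 = 7. The remaining constraints are straightforward to verify.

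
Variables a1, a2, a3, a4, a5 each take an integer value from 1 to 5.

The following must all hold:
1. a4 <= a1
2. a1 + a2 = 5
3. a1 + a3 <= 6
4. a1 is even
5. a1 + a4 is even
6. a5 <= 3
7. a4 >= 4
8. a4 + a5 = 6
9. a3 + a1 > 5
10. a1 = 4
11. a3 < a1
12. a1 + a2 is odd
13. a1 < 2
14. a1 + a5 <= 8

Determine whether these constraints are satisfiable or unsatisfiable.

From constraints 1 and 7: a1 ≥ a4 and a4 ≥ 4, so a1 ≥ 4. From constraint 13: a1 ≤ 1. But 1 < 4, so no value of a1 works.

Unsatisfiable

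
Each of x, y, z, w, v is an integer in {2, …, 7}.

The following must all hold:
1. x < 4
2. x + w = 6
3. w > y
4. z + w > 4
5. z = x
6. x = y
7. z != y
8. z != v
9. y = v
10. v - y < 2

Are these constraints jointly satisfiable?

From constraints 5, 6, and 9, z = x = y = v, so z = v. But constraint 8 says z ≠ v. Contradiction.

Unsatisfiable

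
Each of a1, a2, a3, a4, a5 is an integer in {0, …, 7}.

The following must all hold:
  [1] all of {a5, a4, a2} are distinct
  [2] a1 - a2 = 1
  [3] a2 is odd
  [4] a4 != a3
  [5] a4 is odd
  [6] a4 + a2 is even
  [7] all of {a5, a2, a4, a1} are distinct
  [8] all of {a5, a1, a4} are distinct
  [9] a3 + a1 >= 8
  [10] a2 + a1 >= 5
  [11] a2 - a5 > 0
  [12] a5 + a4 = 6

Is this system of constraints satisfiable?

Satisfiable

Setting (a1, a2, a3, a4, a5) = (4, 3, 4, 5, 1) satisfies everything: constraint 2: a1 - a2 = 1; constraint 9: a3 + a1 = 8; constraint 10: a2 + a1 = 7, and the others follow.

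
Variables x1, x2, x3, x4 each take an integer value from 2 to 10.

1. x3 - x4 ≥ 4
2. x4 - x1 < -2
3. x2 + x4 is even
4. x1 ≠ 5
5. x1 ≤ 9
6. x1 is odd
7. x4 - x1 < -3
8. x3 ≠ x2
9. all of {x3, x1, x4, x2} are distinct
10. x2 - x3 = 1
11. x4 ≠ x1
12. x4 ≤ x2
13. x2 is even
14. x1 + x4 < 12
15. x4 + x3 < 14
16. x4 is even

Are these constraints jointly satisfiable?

Satisfiable

Take x1 = 7, x2 = 10, x3 = 9, x4 = 2. Then constraint 1: x3 - x4 = 7; constraint 2: x4 - x1 = -5; constraint 7: x4 - x1 = -5, and every other listed constraint is also met.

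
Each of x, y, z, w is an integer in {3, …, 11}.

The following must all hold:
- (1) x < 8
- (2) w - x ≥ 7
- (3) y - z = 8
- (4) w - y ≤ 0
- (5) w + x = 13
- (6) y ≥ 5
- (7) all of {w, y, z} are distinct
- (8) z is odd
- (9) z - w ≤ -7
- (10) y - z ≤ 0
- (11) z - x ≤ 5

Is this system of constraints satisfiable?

Constraints 2, 4, 10, and 11 give z − y ≥ 0, y − w ≥ 0, w − x ≥ 7, x − z ≥ -5.
Adding all 4 inequalities: the left sides telescope to 0, and the right sides sum to 0 + 0 + 7 + (-5) = 2. So 0 ≥ 2, which is false.

Unsatisfiable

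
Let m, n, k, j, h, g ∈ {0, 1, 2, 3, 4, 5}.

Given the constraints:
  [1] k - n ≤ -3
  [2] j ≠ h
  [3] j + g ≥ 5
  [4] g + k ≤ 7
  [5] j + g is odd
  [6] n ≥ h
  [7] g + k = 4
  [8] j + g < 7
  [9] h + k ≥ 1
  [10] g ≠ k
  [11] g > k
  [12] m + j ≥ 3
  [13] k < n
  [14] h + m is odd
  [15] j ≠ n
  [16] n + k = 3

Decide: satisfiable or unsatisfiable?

Setting (m, n, k, j, h, g) = (4, 3, 0, 1, 3, 4) satisfies everything: constraint 1: k - n = -3; constraint 3: j + g = 5, and the others follow.

Satisfiable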